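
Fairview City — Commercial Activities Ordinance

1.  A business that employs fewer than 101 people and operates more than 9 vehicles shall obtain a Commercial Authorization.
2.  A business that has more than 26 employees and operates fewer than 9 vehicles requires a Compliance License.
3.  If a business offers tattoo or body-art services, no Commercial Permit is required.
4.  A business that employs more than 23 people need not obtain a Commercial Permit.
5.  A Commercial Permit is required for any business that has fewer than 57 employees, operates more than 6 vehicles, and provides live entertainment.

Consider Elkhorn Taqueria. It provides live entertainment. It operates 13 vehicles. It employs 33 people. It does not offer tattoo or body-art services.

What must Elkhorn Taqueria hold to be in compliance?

1. employees 33 < 101; vehicles 13 > 9 → Commercial Authorization required.
2. employees 33 > 26; vehicles 13 ≥ 9 → Compliance License not required.
3. does not offer tattoo or body-art services → Commercial Permit exemption does not apply.
4. employees 33 > 23 → exempt from Commercial Permit.
5. employees 33 < 57; vehicles 13 > 6; provides live entertainment → Commercial Permit required.

Commercial Authorization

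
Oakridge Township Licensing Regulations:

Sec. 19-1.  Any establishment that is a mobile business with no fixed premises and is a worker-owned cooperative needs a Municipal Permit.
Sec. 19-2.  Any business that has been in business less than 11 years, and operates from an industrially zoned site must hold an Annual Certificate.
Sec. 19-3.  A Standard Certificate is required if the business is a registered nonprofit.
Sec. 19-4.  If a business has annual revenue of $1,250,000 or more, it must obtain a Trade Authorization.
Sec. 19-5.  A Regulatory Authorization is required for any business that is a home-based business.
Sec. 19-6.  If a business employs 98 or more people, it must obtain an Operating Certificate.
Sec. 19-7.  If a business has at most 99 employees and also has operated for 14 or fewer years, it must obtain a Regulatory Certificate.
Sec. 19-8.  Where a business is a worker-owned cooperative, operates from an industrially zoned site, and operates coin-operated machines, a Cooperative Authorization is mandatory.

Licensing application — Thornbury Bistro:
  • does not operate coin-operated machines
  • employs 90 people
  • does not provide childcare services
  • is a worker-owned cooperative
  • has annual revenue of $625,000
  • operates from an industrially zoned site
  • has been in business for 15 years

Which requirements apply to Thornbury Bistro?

Sec. 19-1. operates from an industrially zoned site (not: is a mobile business with no fixed premises); is a worker-owned cooperative → Municipal Permit not required.
Sec. 19-2. years in business 15 ≥ 11; operates from an industrially zoned site → Annual Certificate not required.
Sec. 19-3. is a worker-owned cooperative (not: is a registered nonprofit) → Standard Certificate not required.
Sec. 19-4. revenue $625,000 < $1,250,000 → Trade Authorization not required.
Sec. 19-5. operates from an industrially zoned site (not: is a home-based business) → Regulatory Authorization not required.
Sec. 19-6. employees 90 < 98 → Operating Certificate not required.
Sec. 19-7. employees 90 ≤ 99; years in business 15 > 14 → Regulatory Certificate not required.
Sec. 19-8. is a worker-owned cooperative; operates from an industrially zoned site; does not operate coin-operated machines → Cooperative Authorization not required.

None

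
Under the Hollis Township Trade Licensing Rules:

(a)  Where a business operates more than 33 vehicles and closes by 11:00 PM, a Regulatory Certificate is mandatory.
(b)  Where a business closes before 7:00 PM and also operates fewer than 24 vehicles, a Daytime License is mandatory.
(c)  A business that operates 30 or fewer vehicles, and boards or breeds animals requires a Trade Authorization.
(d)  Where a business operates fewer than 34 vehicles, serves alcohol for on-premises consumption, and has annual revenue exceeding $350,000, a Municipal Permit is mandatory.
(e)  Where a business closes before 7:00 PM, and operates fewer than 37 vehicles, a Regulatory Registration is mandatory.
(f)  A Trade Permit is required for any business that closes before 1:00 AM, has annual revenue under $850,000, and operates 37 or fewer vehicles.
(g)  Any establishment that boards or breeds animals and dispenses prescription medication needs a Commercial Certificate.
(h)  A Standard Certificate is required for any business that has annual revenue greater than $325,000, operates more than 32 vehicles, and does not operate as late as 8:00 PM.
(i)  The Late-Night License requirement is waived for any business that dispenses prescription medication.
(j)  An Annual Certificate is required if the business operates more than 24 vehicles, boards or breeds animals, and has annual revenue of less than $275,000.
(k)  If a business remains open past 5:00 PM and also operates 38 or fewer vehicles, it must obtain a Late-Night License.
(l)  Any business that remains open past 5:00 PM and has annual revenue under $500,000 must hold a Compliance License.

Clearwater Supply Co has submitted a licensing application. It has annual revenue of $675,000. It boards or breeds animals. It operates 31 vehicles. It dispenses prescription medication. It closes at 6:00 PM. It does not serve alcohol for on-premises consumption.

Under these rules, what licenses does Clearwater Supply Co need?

Commercial Certificate, Regulatory Registration, Trade Permit

(a) vehicles 31 ≤ 33; closes 6:00 PM, at/before 11:00 PM → Regulatory Certificate not required.
(b) closes 6:00 PM, at/before 7:00 PM; vehicles 31 ≥ 24 → Daytime License not required.
(c) vehicles 31 > 30; boards or breeds animals → Trade Authorization not required.
(d) vehicles 31 < 34; does not serve alcohol for on-premises consumption; revenue $675,000 > $350,000 → Municipal Permit not required.
(e) closes 6:00 PM, at/before 7:00 PM; vehicles 31 < 37 → Regulatory Registration required.
(f) closes 6:00 PM, at/before 1:00 AM; revenue $675,000 < $850,000; vehicles 31 ≤ 37 → Trade Permit required.
(g) boards or breeds animals; dispenses prescription medication → Commercial Certificate required.
(h) revenue $675,000 > $325,000; vehicles 31 ≤ 32; closes 6:00 PM, at/before 8:00 PM → Standard Certificate not required.
(i) dispenses prescription medication → exempt from Late-Night License.
(j) vehicles 31 > 24; boards or breeds animals; revenue $675,000 ≥ $275,000 → Annual Certificate not required.
(k) closes 6:00 PM, after 5:00 PM; vehicles 31 ≤ 38 → Late-Night License required.
(l) closes 6:00 PM, after 5:00 PM; revenue $675,000 ≥ $500,000 → Compliance License not required.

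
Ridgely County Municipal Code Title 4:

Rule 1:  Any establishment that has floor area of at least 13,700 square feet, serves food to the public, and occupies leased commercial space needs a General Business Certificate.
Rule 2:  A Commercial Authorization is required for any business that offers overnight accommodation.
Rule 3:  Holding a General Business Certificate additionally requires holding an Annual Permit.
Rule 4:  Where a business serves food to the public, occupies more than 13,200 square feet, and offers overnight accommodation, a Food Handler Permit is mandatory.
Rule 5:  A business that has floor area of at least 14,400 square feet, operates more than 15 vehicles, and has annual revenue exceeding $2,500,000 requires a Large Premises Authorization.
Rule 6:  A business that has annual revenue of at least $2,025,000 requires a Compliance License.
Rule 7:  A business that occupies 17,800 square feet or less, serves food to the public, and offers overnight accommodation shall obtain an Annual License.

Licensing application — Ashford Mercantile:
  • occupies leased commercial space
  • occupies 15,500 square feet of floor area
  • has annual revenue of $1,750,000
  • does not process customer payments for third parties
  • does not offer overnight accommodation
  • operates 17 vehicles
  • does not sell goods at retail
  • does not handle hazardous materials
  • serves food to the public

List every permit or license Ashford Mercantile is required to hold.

Annual Permit, General Business Certificate

Rule 1: floor area 15,500 square feet ≥ 13,700 square feet; serves food to the public; occupies leased commercial space → General Business Certificate required.
Rule 2: does not offer overnight accommodation → Commercial Authorization not required.
Rule 3: General Business Certificate is required → Annual Permit also required.
Rule 4: serves food to the public; floor area 15,500 square feet > 13,200 square feet; does not offer overnight accommodation → Food Handler Permit not required.
Rule 5: floor area 15,500 square feet ≥ 14,400 square feet; vehicles 17 > 15; revenue $1,750,000 ≤ $2,500,000 → Large Premises Authorization not required.
Rule 6: revenue $1,750,000 < $2,025,000 → Compliance License not required.
Rule 7: floor area 15,500 square feet ≤ 17,800 square feet; serves food to the public; does not offer overnight accommodation → Annual License not required.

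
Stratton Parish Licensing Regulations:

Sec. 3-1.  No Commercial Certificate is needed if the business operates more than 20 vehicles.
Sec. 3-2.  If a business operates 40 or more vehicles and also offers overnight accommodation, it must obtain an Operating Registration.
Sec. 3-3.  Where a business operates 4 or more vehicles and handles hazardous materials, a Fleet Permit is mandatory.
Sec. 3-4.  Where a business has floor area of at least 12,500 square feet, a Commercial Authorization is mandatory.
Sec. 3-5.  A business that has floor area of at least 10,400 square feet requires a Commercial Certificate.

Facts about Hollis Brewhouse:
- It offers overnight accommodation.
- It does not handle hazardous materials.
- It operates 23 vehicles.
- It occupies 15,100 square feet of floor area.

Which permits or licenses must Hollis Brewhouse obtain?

Commercial Authorization

Sec. 3-1. vehicles 23 > 20 → exempt from Commercial Certificate.
Sec. 3-2. vehicles 23 < 40; offers overnight accommodation → Operating Registration not required.
Sec. 3-3. vehicles 23 ≥ 4; does not handle hazardous materials → Fleet Permit not required.
Sec. 3-4. floor area 15,100 square feet ≥ 12,500 square feet → Commercial Authorization required.
Sec. 3-5. floor area 15,100 square feet ≥ 10,400 square feet → Commercial Certificate required.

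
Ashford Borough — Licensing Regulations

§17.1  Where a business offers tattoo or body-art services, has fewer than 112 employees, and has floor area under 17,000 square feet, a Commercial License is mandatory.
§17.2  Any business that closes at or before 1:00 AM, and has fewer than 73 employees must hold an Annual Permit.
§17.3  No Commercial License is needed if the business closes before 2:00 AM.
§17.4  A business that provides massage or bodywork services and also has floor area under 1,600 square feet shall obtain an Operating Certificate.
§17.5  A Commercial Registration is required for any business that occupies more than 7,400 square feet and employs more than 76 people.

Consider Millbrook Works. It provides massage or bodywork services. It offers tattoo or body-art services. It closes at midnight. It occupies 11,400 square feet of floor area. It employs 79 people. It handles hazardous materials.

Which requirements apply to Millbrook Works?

§17.1 offers tattoo or body-art services; employees 79 < 112; floor area 11,400 square feet < 17,000 square feet → Commercial License required.
§17.2 closes midnight, at/before 1:00 AM; employees 79 ≥ 73 → Annual Permit not required.
§17.3 closes midnight, at/before 2:00 AM → exempt from Commercial License.
§17.4 provides massage or bodywork services; floor area 11,400 square feet ≥ 1,600 square feet → Operating Certificate not required.
§17.5 floor area 11,400 square feet > 7,400 square feet; employees 79 > 76 → Commercial Registration required.

Commercial Registration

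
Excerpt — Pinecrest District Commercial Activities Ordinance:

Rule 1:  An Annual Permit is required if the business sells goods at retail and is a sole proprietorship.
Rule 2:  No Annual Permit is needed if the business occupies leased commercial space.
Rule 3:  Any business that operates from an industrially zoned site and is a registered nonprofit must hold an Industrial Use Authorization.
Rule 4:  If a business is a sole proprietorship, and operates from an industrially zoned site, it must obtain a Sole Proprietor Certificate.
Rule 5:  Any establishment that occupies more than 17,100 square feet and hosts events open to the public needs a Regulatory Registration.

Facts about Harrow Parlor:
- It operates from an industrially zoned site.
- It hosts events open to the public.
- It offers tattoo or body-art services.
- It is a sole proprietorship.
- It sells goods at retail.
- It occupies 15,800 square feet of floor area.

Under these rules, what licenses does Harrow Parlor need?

Annual Permit, Sole Proprietor Certificate

Rule 1: sells goods at retail; is a sole proprietorship → Annual Permit required.
Rule 2: operates from an industrially zoned site (not: occupies leased commercial space) → Annual Permit exemption does not apply.
Rule 3: operates from an industrially zoned site; is a sole proprietorship (not: is a registered nonprofit) → Industrial Use Authorization not required.
Rule 4: is a sole proprietorship; operates from an industrially zoned site → Sole Proprietor Certificate required.
Rule 5: floor area 15,800 square feet ≤ 17,100 square feet; hosts events open to the public → Regulatory Registration not required.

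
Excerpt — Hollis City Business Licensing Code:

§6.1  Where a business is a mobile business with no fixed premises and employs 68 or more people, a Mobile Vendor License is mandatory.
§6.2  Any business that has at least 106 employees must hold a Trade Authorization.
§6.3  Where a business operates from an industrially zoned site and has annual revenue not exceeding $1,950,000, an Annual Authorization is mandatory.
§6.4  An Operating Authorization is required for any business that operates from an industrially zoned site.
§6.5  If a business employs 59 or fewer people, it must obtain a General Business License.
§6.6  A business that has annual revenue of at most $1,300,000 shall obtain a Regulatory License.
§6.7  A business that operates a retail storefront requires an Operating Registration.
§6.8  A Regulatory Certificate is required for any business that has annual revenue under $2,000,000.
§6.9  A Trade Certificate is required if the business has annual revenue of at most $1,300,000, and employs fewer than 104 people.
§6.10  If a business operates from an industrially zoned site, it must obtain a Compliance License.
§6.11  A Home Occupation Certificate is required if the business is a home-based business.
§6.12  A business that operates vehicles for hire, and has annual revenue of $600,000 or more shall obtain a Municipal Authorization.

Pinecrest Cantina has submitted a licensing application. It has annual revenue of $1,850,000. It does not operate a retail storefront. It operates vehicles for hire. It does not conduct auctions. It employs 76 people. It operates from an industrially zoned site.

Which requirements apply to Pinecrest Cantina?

§6.1 operates from an industrially zoned site (not: is a mobile business with no fixed premises); employees 76 ≥ 68 → Mobile Vendor License not required.
§6.2 employees 76 < 106 → Trade Authorization not required.
§6.3 operates from an industrially zoned site; revenue $1,850,000 ≤ $1,950,000 → Annual Authorization required.
§6.4 operates from an industrially zoned site → Operating Authorization required.
§6.5 employees 76 > 59 → General Business License not required.
§6.6 revenue $1,850,000 > $1,300,000 → Regulatory License not required.
§6.7 does not operate a retail storefront → Operating Registration not required.
§6.8 revenue $1,850,000 < $2,000,000 → Regulatory Certificate required.
§6.9 revenue $1,850,000 > $1,300,000; employees 76 < 104 → Trade Certificate not required.
§6.10 operates from an industrially zoned site → Compliance License required.
§6.11 operates from an industrially zoned site (not: is a home-based business) → Home Occupation Certificate not required.
§6.12 operates vehicles for hire; revenue $1,850,000 ≥ $600,000 → Municipal Authorization required.

Annual Authorization, Compliance License, Municipal Authorization, Operating Authorization, Regulatory Certificate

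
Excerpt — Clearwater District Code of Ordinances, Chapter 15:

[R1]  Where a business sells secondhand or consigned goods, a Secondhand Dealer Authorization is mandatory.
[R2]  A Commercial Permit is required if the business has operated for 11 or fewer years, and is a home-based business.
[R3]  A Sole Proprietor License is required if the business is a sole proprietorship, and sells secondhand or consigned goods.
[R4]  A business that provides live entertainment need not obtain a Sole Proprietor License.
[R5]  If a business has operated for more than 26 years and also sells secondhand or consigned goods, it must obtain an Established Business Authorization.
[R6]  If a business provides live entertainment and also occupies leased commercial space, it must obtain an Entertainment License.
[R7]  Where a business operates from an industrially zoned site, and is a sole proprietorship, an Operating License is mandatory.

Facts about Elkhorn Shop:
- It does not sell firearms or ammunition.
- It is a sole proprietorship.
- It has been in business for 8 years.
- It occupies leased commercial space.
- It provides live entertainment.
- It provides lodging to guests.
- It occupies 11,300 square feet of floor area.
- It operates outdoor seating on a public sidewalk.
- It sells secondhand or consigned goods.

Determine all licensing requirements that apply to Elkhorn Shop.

Entertainment License, Secondhand Dealer Authorization

[R1] sells secondhand or consigned goods → Secondhand Dealer Authorization required.
[R2] years in business 8 ≤ 11; occupies leased commercial space (not: is a home-based business) → Commercial Permit not required.
[R3] is a sole proprietorship; sells secondhand or consigned goods → Sole Proprietor License required.
[R4] provides live entertainment → exempt from Sole Proprietor License.
[R5] years in business 8 ≤ 26; sells secondhand or consigned goods → Established Business Authorization not required.
[R6] provides live entertainment; occupies leased commercial space → Entertainment License required.
[R7] occupies leased commercial space (not: operates from an industrially zoned site); is a sole proprietorship → Operating License not required.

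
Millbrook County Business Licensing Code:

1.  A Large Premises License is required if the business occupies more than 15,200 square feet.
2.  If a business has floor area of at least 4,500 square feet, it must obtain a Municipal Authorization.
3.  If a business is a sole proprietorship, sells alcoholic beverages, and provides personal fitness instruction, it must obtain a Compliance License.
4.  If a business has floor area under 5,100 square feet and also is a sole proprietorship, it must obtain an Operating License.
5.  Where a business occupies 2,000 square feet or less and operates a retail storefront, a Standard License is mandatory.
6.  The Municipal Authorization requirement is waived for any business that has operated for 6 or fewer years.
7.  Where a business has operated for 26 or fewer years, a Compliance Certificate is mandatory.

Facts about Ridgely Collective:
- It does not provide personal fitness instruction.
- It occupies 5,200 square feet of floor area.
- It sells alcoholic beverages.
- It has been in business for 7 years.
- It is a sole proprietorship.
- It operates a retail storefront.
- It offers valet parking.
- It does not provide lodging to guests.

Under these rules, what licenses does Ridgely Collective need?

1. floor area 5,200 square feet ≤ 15,200 square feet → Large Premises License not required.
2. floor area 5,200 square feet ≥ 4,500 square feet → Municipal Authorization required.
3. is a sole proprietorship; sells alcoholic beverages; does not provide personal fitness instruction → Compliance License not required.
4. floor area 5,200 square feet ≥ 5,100 square feet; is a sole proprietorship → Operating License not required.
5. floor area 5,200 square feet > 2,000 square feet; operates a retail storefront → Standard License not required.
6. years in business 7 > 6 → Municipal Authorization exemption does not apply.
7. years in business 7 ≤ 26 → Compliance Certificate required.

Compliance Certificate, Municipal Authorization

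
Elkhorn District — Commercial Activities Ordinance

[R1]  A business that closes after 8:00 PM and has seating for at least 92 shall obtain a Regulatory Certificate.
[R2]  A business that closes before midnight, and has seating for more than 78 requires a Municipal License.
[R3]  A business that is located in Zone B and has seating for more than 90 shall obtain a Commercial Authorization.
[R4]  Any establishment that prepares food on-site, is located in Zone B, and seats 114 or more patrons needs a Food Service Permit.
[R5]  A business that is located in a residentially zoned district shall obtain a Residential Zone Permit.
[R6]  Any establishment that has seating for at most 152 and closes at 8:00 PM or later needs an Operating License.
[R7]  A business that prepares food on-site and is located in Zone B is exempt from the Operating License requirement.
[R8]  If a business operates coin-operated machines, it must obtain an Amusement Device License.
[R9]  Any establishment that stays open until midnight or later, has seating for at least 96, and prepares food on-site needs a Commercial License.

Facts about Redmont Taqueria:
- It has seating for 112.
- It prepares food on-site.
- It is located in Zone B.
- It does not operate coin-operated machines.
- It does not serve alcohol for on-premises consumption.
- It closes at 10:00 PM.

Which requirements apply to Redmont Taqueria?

Commercial Authorization, Municipal License, Regulatory Certificate

[R1] closes 10:00 PM, after 8:00 PM; seating 112 ≥ 92 → Regulatory Certificate required.
[R2] closes 10:00 PM, at/before midnight; seating 112 > 78 → Municipal License required.
[R3] is located in Zone B; seating 112 > 90 → Commercial Authorization required.
[R4] prepares food on-site; is located in Zone B; seating 112 < 114 → Food Service Permit not required.
[R5] is located in Zone B (not: is located in a residentially zoned district) → Residential Zone Permit not required.
[R6] seating 112 ≤ 152; closes 10:00 PM, after 8:00 PM → Operating License required.
[R7] prepares food on-site; is located in Zone B → exempt from Operating License.
[R8] does not operate coin-operated machines → Amusement Device License not required.
[R9] closes 10:00 PM, at/before midnight; seating 112 ≥ 96; prepares food on-site → Commercial License not required.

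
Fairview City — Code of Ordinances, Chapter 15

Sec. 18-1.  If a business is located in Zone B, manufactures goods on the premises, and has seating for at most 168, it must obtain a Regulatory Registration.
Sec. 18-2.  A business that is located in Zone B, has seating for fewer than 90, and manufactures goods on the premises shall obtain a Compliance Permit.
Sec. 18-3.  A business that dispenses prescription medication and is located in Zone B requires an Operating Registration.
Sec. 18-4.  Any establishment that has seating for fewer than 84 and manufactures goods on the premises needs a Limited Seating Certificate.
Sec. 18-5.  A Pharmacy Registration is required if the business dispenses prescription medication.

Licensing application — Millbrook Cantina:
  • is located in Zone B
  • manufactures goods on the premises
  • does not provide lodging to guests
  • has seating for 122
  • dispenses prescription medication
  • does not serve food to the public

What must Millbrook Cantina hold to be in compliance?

Operating Registration, Pharmacy Registration, Regulatory Registration

Sec. 18-1. is located in Zone B; manufactures goods on the premises; seating 122 ≤ 168 → Regulatory Registration required.
Sec. 18-2. is located in Zone B; seating 122 ≥ 90; manufactures goods on the premises → Compliance Permit not required.
Sec. 18-3. dispenses prescription medication; is located in Zone B → Operating Registration required.
Sec. 18-4. seating 122 ≥ 84; manufactures goods on the premises → Limited Seating Certificate not required.
Sec. 18-5. dispenses prescription medication → Pharmacy Registration required.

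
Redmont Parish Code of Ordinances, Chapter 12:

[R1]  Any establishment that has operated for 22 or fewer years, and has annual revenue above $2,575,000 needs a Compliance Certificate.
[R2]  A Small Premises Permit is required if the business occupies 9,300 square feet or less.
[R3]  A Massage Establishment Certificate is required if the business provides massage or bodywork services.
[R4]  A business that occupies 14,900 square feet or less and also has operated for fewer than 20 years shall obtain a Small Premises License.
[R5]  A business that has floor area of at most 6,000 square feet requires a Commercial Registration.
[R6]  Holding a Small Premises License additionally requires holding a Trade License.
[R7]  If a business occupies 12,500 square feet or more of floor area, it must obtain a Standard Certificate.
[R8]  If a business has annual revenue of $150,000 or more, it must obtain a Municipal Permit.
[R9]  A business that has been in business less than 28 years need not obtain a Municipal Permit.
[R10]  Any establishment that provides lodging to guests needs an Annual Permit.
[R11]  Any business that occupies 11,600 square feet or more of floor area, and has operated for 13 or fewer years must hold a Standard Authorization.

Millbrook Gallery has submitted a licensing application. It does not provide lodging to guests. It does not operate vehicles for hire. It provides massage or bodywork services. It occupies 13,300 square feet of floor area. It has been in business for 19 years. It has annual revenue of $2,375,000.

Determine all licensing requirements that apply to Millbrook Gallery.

Massage Establishment Certificate, Small Premises License, Standard Certificate, Trade License

[R1] years in business 19 ≤ 22; revenue $2,375,000 ≤ $2,575,000 → Compliance Certificate not required.
[R2] floor area 13,300 square feet > 9,300 square feet → Small Premises Permit not required.
[R3] provides massage or bodywork services → Massage Establishment Certificate required.
[R4] floor area 13,300 square feet ≤ 14,900 square feet; years in business 19 < 20 → Small Premises License required.
[R5] floor area 13,300 square feet > 6,000 square feet → Commercial Registration not required.
[R6] Small Premises License is required → Trade License also required.
[R7] floor area 13,300 square feet ≥ 12,500 square feet → Standard Certificate required.
[R8] revenue $2,375,000 ≥ $150,000 → Municipal Permit required.
[R9] years in business 19 < 28 → exempt from Municipal Permit.
[R10] does not provide lodging to guests → Annual Permit not required.
[R11] floor area 13,300 square feet ≥ 11,600 square feet; years in business 19 > 13 → Standard Authorization not required.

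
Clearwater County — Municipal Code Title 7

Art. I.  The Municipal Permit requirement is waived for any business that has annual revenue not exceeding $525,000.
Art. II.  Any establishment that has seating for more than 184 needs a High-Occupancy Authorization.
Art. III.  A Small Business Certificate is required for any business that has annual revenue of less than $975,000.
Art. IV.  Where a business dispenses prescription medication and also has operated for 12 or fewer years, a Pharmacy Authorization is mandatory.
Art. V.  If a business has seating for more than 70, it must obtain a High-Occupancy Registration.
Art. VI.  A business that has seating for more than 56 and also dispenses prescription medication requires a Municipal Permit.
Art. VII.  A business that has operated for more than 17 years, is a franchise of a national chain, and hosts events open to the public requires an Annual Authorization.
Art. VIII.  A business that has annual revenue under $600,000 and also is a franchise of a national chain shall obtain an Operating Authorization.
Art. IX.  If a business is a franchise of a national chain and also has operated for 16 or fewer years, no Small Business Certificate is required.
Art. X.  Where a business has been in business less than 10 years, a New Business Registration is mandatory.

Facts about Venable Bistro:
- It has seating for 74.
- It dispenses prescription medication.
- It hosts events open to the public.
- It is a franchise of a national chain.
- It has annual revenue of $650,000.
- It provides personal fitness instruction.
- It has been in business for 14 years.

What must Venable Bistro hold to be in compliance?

High-Occupancy Registration, Municipal Permit

Art. I. revenue $650,000 > $525,000 → Municipal Permit exemption does not apply.
Art. II. seating 74 ≤ 184 → High-Occupancy Authorization not required.
Art. III. revenue $650,000 < $975,000 → Small Business Certificate required.
Art. IV. dispenses prescription medication; years in business 14 > 12 → Pharmacy Authorization not required.
Art. V. seating 74 > 70 → High-Occupancy Registration required.
Art. VI. seating 74 > 56; dispenses prescription medication → Municipal Permit required.
Art. VII. years in business 14 ≤ 17; is a franchise of a national chain; hosts events open to the public → Annual Authorization not required.
Art. VIII. revenue $650,000 ≥ $600,000; is a franchise of a national chain → Operating Authorization not required.
Art. IX. is a franchise of a national chain; years in business 14 ≤ 16 → exempt from Small Business Certificate.
Art. X. years in business 14 ≥ 10 → New Business Registration not required.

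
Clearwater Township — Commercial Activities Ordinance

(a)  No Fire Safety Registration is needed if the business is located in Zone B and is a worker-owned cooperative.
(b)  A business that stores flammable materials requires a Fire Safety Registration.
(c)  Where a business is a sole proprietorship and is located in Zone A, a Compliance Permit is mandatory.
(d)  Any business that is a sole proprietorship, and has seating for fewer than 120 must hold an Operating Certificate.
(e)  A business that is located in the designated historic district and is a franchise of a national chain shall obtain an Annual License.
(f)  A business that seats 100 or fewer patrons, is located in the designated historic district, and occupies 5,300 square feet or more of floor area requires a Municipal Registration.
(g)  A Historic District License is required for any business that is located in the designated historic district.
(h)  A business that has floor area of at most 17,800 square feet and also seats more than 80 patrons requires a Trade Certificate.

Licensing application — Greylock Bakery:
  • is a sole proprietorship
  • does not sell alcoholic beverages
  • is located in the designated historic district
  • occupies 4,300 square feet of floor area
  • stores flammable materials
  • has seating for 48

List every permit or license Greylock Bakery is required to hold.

Fire Safety Registration, Historic District License, Operating Certificate

(a) is located in the designated historic district (not: is located in Zone B); is a sole proprietorship (not: is a worker-owned cooperative) → Fire Safety Registration exemption does not apply.
(b) stores flammable materials → Fire Safety Registration required.
(c) is a sole proprietorship; is located in the designated historic district (not: is located in Zone A) → Compliance Permit not required.
(d) is a sole proprietorship; seating 48 < 120 → Operating Certificate required.
(e) is located in the designated historic district; is a sole proprietorship (not: is a franchise of a national chain) → Annual License not required.
(f) seating 48 ≤ 100; is located in the designated historic district; floor area 4,300 square feet < 5,300 square feet → Municipal Registration not required.
(g) is located in the designated historic district → Historic District License required.
(h) floor area 4,300 square feet ≤ 17,800 square feet; seating 48 ≤ 80 → Trade Certificate not required.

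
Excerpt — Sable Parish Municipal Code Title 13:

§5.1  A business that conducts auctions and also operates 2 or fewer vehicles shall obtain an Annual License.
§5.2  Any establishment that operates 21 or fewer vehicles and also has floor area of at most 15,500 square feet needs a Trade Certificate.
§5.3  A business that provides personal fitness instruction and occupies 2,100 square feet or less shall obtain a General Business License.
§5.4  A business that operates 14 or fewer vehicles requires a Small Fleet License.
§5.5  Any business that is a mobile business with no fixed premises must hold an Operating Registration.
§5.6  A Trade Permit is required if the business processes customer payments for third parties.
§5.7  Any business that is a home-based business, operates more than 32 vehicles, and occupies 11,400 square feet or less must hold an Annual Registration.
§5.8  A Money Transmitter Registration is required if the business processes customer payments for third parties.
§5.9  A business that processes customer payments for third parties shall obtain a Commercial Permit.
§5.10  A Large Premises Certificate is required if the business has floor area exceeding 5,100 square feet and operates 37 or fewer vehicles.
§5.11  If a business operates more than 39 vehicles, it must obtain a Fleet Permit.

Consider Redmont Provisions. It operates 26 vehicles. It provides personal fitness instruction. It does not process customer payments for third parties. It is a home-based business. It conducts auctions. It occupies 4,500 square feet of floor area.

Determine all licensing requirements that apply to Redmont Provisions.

None

§5.1 conducts auctions; vehicles 26 > 2 → Annual License not required.
§5.2 vehicles 26 > 21; floor area 4,500 square feet ≤ 15,500 square feet → Trade Certificate not required.
§5.3 provides personal fitness instruction; floor area 4,500 square feet > 2,100 square feet → General Business License not required.
§5.4 vehicles 26 > 14 → Small Fleet License not required.
§5.5 is a home-based business (not: is a mobile business with no fixed premises) → Operating Registration not required.
§5.6 does not process customer payments for third parties → Trade Permit not required.
§5.7 is a home-based business; vehicles 26 ≤ 32; floor area 4,500 square feet ≤ 11,400 square feet → Annual Registration not required.
§5.8 does not process customer payments for third parties → Money Transmitter Registration not required.
§5.9 does not process customer payments for third parties → Commercial Permit not required.
§5.10 floor area 4,500 square feet ≤ 5,100 square feet; vehicles 26 ≤ 37 → Large Premises Certificate not required.
§5.11 vehicles 26 ≤ 39 → Fleet Permit not required.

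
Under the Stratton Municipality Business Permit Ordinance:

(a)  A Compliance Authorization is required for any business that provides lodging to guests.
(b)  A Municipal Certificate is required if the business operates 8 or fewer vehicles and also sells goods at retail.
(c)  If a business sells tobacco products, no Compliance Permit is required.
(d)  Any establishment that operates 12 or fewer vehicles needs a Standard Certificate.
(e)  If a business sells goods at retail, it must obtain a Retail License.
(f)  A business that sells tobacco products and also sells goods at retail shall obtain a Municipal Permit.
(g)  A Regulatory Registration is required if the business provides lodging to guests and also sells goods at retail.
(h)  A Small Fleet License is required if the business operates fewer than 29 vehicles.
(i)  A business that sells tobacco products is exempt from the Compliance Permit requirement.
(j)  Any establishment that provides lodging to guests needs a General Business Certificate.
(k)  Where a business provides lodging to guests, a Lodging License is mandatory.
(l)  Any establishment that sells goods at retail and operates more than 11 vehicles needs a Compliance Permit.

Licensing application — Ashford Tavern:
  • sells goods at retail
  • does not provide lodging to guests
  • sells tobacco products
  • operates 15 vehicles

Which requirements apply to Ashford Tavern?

(a) does not provide lodging to guests → Compliance Authorization not required.
(b) vehicles 15 > 8; sells goods at retail → Municipal Certificate not required.
(c) sells tobacco products → exempt from Compliance Permit.
(d) vehicles 15 > 12 → Standard Certificate not required.
(e) sells goods at retail → Retail License required.
(f) sells tobacco products; sells goods at retail → Municipal Permit required.
(g) does not provide lodging to guests; sells goods at retail → Regulatory Registration not required.
(h) vehicles 15 < 29 → Small Fleet License required.
(i) sells tobacco products → exempt from Compliance Permit.
(j) does not provide lodging to guests → General Business Certificate not required.
(k) does not provide lodging to guests → Lodging License not required.
(l) sells goods at retail; vehicles 15 > 11 → Compliance Permit required.

Municipal Permit, Retail License, Small Fleet License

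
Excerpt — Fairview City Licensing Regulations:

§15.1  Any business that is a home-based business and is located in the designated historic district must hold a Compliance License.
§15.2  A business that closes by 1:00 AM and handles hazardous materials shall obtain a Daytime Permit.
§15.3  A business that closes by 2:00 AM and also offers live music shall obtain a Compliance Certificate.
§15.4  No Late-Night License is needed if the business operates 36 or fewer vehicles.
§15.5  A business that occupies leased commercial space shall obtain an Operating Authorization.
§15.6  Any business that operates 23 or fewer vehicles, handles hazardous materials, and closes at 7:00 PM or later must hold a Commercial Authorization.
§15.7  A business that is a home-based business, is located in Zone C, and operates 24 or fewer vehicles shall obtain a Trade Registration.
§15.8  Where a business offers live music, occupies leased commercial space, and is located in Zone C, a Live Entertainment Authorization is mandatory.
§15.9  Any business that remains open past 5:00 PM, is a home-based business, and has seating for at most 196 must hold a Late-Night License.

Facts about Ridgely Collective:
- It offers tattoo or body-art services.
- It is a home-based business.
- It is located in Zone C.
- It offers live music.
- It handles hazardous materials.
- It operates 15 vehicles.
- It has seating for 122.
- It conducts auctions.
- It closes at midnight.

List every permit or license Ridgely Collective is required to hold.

§15.1 is a home-based business; is located in Zone C (not: is located in the designated historic district) → Compliance License not required.
§15.2 closes midnight, at/before 1:00 AM; handles hazardous materials → Daytime Permit required.
§15.3 closes midnight, at/before 2:00 AM; offers live music → Compliance Certificate required.
§15.4 vehicles 15 ≤ 36 → exempt from Late-Night License.
§15.5 is a home-based business (not: occupies leased commercial space) → Operating Authorization not required.
§15.6 vehicles 15 ≤ 23; handles hazardous materials; closes midnight, after 7:00 PM → Commercial Authorization required.
§15.7 is a home-based business; is located in Zone C; vehicles 15 ≤ 24 → Trade Registration required.
§15.8 offers live music; is a home-based business (not: occupies leased commercial space); is located in Zone C → Live Entertainment Authorization not required.
§15.9 closes midnight, after 5:00 PM; is a home-based business; seating 122 ≤ 196 → Late-Night License required.

Commercial Authorization, Compliance Certificate, Daytime Permit, Trade Registration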